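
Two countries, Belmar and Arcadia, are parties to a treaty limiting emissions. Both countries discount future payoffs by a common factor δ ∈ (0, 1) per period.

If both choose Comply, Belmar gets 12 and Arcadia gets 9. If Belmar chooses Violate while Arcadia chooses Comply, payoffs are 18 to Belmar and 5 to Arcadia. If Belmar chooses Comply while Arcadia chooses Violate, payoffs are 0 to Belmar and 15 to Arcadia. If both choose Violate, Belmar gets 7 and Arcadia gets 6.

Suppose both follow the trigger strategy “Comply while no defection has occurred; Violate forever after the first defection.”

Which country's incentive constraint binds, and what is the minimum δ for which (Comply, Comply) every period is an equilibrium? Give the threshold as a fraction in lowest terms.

Arcadia; δ ≥ 2/3

Belmar's threshold: (18−12)/(18−7) = 6/11.
Arcadia's threshold: (15−9)/(15−6) = 2/3.
6/11 < 2/3, so Arcadia binds and δ* = 2/3.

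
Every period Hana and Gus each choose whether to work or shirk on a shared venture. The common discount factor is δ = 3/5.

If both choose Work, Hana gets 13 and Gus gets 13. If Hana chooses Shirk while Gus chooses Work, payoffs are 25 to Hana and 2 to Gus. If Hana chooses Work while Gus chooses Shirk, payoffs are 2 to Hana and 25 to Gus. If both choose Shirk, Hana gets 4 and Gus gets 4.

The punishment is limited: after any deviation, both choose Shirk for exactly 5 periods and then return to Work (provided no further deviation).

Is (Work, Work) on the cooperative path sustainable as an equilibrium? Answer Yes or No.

IC: δ+…+δ^5 ≥ (25−13)/(13−4) = 4/3.
At δ = 3/5: partial sum = 1.3834 ≥ 1.3333. Cooperation sustainable.

Yes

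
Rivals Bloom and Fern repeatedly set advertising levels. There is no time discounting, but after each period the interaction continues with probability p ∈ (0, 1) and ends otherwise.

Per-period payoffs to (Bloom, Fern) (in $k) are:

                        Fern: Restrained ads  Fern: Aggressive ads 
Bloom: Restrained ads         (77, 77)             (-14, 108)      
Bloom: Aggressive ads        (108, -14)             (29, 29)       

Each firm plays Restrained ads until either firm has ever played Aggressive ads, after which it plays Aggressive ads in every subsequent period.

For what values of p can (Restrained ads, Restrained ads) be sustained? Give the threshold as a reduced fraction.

31/79

With no time discounting, the continuation probability p plays the role of the discount factor.
Grim-trigger IC: 77/(1−p) ≥ 108 + 29p/(1−p) ⇒ p ≥ (108−77)/(108−29) = 31/79.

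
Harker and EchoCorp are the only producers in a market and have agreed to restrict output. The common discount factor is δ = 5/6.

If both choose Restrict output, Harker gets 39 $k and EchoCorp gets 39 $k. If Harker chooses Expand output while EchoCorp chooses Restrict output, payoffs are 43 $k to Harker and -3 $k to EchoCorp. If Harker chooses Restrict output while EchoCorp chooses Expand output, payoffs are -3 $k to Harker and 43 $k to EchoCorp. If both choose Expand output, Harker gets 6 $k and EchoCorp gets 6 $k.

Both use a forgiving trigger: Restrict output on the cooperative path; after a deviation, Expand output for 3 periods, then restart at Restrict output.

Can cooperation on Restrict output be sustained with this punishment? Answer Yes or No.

Yes

A one-shot deviation gives 43 now, then 6 for 3 periods, then back to 39.
Gain from deviating: (43−39) today; loss: (39−6) in each of the next 3 periods.
No-deviation condition: (39−6)(δ+…+δ^3) ≥ 43−39, i.e. δ+…+δ^3 ≥ 4/33.
At δ = 5/6: δ+…+δ^3 = 2.1065 ≥ 0.1212.
So cooperation is sustainable.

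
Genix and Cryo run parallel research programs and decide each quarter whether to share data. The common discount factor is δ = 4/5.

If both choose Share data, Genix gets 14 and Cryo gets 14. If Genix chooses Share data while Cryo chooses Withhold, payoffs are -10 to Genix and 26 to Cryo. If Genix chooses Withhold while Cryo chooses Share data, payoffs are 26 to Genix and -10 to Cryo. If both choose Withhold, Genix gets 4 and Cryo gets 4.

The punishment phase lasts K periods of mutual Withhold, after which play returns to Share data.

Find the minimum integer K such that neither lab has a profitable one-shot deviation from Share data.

Need Σ_{k=1}^{K} δ^k ≥ (26−14)/(14−4) = 1.2000 at δ = 4/5.
At K = 1 the sum is 0.8000 < 1.2000; at K = 2 it is 1.4400 ≥ 1.2000.
So the minimum punishment length is K = 2.

2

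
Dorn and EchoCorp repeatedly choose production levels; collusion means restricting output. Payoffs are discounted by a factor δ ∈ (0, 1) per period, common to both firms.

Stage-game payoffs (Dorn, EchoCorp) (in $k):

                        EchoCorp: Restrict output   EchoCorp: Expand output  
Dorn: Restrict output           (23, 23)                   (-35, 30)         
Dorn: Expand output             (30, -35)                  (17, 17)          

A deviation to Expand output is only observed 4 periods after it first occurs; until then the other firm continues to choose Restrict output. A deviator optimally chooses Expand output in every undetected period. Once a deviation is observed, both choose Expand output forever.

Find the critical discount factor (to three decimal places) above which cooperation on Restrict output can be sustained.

A deviator earns 30 for 4 periods, then 17 forever; cooperating earns 23 forever. Multiplying the IC by (1−δ):
23 ≥ 30(1−δ^4) + 17δ^4, so 13·δ^4 ≥ 7 and δ^4 ≥ 7/13.
δ ≥ (7/13)^(1/4) ≈ 0.857.

0.857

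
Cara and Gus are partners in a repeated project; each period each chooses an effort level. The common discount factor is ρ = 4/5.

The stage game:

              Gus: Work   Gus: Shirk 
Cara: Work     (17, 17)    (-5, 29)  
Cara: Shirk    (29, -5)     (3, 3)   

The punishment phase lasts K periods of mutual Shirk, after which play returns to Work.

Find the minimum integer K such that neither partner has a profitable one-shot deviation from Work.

2

No profitable deviation requires (17−3)(ρ+…+ρ^K) ≥ 29−17, i.e. ρ+…+ρ^K ≥ 6/7 ≈ 0.8571.
With ρ = 4/5, the partial sums are K=1: 0.8000, K=2: 1.4400.
K = 2 is the first length at which the sum reaches 0.8571.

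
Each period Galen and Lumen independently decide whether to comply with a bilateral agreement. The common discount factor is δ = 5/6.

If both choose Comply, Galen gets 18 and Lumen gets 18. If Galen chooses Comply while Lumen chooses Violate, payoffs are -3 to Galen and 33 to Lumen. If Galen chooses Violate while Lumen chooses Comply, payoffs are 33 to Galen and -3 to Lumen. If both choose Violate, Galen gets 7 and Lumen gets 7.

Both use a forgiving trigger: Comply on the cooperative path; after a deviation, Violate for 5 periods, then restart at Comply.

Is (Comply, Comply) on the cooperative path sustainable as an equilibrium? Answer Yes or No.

Yes

A one-shot deviation gives 33 now, then 7 for 5 periods, then back to 18.
Gain from deviating: (33−18) today; loss: (18−7) in each of the next 5 periods.
No-deviation condition: (18−7)(δ+…+δ^5) ≥ 33−18, i.e. δ+…+δ^5 ≥ 15/11.
At δ = 5/6: δ+…+δ^5 = 2.9906 ≥ 1.3636.
So cooperation is sustainable.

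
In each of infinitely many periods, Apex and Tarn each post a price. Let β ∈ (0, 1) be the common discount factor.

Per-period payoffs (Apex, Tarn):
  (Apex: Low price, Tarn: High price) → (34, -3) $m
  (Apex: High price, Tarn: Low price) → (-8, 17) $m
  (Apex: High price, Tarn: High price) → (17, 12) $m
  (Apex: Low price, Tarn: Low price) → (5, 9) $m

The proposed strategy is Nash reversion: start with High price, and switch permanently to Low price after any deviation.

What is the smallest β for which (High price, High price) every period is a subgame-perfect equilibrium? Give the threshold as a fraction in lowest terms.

Apex's threshold: (34−17)/(34−5) = 17/29.
Tarn's threshold: (17−12)/(17−9) = 5/8.
17/29 < 5/8, so Tarn binds and β* = 5/8.

5/8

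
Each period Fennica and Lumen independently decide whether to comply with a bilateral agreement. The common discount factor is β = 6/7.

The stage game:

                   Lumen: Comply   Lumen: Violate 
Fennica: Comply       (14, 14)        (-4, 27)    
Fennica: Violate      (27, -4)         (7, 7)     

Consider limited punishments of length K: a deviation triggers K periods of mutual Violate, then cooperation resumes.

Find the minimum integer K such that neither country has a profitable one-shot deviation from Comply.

IC: β(1−β^K)/(1−β) ≥ (27−14)/(14−7) = 13/7.
With β = 6/7: need 1 − β^K ≥ 13/7·(1−6/7)/(6/7), i.e. β^K ≤ 0.6905.
Since (6/7)^2 = 0.7347 and (6/7)^3 = 0.6297, the smallest such K is 3.

3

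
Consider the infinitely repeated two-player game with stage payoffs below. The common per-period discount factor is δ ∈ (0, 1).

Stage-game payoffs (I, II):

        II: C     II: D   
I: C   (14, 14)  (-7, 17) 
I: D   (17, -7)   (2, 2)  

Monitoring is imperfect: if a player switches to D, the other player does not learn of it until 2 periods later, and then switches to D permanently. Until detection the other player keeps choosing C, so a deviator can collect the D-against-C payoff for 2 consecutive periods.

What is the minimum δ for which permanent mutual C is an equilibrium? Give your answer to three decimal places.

0.447

The best deviation is to choose D for all 2 undetected periods, earning 17 each, then 2 forever once detected.
Deviation value: 17(1−δ^2)/(1−δ) + 2δ^2/(1−δ); cooperation value: 14/(1−δ).
IC: 14 ≥ 17(1−δ^2) + 2δ^2 = 17 − 15δ^2.
So δ^2 ≥ 3/15 = 1/5, giving δ ≥ (1/5)^(1/2) ≈ 0.447.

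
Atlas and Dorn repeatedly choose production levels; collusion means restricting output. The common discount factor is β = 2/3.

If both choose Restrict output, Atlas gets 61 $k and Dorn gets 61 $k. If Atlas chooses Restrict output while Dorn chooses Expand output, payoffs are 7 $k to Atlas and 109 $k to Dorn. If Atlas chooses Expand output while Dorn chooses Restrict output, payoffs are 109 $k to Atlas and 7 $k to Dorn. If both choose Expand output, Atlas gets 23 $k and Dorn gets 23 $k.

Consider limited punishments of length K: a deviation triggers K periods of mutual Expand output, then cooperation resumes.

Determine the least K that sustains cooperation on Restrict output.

Need Σ_{k=1}^{K} β^k ≥ (109−61)/(61−23) = 1.2632 at β = 2/3.
At K = 2 the sum is 1.1111 < 1.2632; at K = 3 it is 1.4074 ≥ 1.2632.
So the minimum punishment length is K = 3.

3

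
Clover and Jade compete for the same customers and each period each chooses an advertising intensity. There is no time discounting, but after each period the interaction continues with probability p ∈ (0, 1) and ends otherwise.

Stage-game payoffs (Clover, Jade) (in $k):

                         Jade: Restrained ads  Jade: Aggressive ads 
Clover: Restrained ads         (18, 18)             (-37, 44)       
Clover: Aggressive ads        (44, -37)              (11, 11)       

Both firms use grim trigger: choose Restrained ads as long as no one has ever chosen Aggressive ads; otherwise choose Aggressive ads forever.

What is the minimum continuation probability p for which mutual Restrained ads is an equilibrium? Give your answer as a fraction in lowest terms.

26/33

Expected cooperation value is 18 + p·18 + p²·18 + … = 18/(1−p); deviation gives 44 + p·11/(1−p).
18 ≥ 44(1−p) + 11p ⇒ 33p ≥ 26 ⇒ p ≥ 26/33.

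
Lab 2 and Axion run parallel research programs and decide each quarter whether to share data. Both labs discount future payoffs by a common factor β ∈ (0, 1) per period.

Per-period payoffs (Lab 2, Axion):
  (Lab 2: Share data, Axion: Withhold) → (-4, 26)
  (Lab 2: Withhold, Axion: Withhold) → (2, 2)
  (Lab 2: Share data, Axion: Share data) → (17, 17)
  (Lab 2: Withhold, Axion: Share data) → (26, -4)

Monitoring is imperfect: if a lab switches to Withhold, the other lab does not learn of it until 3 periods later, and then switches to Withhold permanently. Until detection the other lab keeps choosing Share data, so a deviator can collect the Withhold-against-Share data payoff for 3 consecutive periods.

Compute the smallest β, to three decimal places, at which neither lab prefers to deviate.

The best deviation is to choose Withhold for all 3 undetected periods, earning 26 each, then 2 forever once detected.
Deviation value: 26(1−β^3)/(1−β) + 2β^3/(1−β); cooperation value: 17/(1−β).
IC: 17 ≥ 26(1−β^3) + 2β^3 = 26 − 24β^3.
So β^3 ≥ 9/24 = 3/8, giving β ≥ (3/8)^(1/3) ≈ 0.721.

0.721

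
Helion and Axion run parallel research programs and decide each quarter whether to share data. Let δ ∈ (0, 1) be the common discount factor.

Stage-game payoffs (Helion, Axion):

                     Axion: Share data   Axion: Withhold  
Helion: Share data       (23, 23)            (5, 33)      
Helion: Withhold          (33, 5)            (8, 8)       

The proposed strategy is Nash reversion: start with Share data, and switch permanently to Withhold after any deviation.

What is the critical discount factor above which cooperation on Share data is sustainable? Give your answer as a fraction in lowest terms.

2/5

23/(1−δ) ≥ 33 + 8δ/(1−δ)
23 ≥ 33 − 25δ
δ ≥ 10/25 = 2/5.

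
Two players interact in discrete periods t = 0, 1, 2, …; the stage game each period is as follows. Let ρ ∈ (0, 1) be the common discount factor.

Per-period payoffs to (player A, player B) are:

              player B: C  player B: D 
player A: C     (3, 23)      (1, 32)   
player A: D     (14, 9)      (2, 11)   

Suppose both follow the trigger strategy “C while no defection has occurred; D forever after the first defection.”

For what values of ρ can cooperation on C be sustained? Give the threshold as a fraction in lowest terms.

player A: cooperation gives 3 each period; deviation gives 14 once then 2 forever.
  3/(1−ρ) ≥ 14 + 2ρ/(1−ρ) ⇒ ρ ≥ 11/12.
player B: cooperation gives 23 each period; deviation gives 32 once then 11 forever.
  ρ ≥ 9/21 = 3/7.
Both must hold, so the binding constraint is player A's: ρ ≥ 11/12.

11/12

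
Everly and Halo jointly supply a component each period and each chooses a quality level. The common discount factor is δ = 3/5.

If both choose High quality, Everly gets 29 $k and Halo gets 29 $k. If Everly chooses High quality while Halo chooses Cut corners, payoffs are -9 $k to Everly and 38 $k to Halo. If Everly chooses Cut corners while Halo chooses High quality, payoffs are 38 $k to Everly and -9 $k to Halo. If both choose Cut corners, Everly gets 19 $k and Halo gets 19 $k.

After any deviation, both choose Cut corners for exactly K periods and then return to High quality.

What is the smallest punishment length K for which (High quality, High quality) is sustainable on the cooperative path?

IC: δ(1−δ^K)/(1−δ) ≥ (38−29)/(29−19) = 9/10.
With δ = 3/5: need 1 − δ^K ≥ 9/10·(1−3/5)/(3/5), i.e. δ^K ≤ 0.4000.
Since (3/5)^1 = 0.6000 and (3/5)^2 = 0.3600, the smallest such K is 2.

2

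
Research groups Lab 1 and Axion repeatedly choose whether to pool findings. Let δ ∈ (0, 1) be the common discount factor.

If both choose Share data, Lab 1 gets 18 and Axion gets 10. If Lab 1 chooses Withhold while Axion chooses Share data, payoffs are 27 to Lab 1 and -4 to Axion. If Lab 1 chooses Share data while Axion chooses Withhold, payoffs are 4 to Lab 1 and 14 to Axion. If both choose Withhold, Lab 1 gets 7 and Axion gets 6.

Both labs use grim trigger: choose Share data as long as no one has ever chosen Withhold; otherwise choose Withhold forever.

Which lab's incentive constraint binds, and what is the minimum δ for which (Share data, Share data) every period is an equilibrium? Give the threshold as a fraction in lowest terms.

Lab 1's threshold: (27−18)/(27−7) = 9/20.
Axion's threshold: (14−10)/(14−6) = 1/2.
9/20 < 1/2, so Axion binds and δ* = 1/2.

Axion; δ ≥ 1/2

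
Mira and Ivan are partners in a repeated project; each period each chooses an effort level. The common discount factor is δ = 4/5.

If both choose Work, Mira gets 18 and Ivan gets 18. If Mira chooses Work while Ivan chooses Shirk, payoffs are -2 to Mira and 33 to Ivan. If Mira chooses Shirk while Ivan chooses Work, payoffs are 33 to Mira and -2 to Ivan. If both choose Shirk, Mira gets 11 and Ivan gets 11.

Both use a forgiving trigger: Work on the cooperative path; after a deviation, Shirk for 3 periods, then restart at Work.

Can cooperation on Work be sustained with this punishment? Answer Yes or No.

No

Comparing payoff streams over the 4 periods until play realigns: cooperate → 18(1+δ+…+δ^3); deviate → 33 + 11(δ+…+δ^3).
Cooperation is sustained iff (18−11)(δ+…+δ^3) ≥ 33−18.
δ+…+δ^3 = 4/5·(1−(4/5)^3)/(1−4/5) = 1.9520, and (33−18)/(18−11) = 2.1429.
1.9520 < 2.1429, so cooperation is not sustainable.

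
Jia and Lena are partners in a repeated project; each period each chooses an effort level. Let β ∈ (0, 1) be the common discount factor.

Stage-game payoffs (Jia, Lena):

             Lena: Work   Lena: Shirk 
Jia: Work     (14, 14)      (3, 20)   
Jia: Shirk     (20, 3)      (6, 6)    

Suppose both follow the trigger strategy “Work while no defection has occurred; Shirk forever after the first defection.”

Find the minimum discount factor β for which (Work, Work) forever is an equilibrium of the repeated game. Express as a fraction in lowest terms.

Under grim trigger the critical discount factor is (T−C)/(T−P) with T = 20, C = 14, P = 6.
β* = (20−14)/(20−6) = 6/14 = 3/7.

3/7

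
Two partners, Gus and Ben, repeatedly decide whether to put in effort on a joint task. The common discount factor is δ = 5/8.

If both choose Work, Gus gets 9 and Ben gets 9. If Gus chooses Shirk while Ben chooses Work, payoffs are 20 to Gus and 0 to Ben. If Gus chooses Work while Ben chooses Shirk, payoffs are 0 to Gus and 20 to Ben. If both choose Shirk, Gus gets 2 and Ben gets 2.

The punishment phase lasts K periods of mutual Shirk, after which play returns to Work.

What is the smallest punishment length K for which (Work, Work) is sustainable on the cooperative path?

7

Need Σ_{k=1}^{K} δ^k ≥ (20−9)/(9−2) = 1.5714 at δ = 5/8.
At K = 6 the sum is 1.5673 < 1.5714; at K = 7 it is 1.6046 ≥ 1.5714.
So the minimum punishment length is K = 7.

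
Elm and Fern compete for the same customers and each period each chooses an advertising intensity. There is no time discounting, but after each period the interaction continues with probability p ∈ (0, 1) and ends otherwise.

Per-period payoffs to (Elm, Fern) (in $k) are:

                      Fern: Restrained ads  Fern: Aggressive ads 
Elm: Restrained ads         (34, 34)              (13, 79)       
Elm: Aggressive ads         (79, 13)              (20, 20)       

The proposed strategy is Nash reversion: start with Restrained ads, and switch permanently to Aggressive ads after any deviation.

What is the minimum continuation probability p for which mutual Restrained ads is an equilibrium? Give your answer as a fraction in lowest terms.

45/59

With no time discounting, the continuation probability p plays the role of the discount factor.
Grim-trigger IC: 34/(1−p) ≥ 79 + 20p/(1−p) ⇒ p ≥ (79−34)/(79−20) = 45/59.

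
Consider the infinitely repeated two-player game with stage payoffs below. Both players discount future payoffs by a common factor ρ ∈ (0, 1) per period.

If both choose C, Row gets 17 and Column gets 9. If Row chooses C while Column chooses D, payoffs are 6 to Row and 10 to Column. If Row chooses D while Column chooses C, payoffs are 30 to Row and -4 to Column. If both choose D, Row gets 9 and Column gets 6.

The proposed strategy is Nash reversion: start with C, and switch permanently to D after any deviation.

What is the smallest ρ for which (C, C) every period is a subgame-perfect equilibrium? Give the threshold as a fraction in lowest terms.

Row: cooperation gives 17 each period; deviation gives 30 once then 9 forever.
  17/(1−ρ) ≥ 30 + 9ρ/(1−ρ) ⇒ ρ ≥ 13/21.
Column: cooperation gives 9 each period; deviation gives 10 once then 6 forever.
  ρ ≥ 1/4.
Both must hold, so the binding constraint is Row's: ρ ≥ 13/21.

13/21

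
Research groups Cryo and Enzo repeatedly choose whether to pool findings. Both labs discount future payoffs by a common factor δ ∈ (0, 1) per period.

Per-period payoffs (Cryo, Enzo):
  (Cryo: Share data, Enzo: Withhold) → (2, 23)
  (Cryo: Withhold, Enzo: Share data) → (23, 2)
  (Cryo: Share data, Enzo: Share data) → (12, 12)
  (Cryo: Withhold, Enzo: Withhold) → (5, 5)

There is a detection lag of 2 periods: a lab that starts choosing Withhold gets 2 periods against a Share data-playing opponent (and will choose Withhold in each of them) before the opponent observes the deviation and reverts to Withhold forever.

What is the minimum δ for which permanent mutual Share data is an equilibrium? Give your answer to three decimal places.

A deviator earns 23 for 2 periods, then 5 forever; cooperating earns 12 forever. Multiplying the IC by (1−δ):
12 ≥ 23(1−δ^2) + 5δ^2, so 18·δ^2 ≥ 11 and δ^2 ≥ 11/18.
δ ≥ (11/18)^(1/2) ≈ 0.782.

0.782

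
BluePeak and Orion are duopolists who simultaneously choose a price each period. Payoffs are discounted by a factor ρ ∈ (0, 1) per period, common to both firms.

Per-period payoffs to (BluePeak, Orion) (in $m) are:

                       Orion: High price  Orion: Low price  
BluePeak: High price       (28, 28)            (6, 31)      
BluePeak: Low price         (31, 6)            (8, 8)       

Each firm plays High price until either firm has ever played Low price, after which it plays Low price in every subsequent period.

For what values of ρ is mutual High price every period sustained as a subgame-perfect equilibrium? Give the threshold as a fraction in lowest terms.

One-period gain from deviating is 31 − 28 = 3. The loss is 28 − 8 = 20 in every subsequent period, with present value 20·ρ/(1−ρ).
Deviation is unprofitable when 20·ρ/(1−ρ) ≥ 3, i.e. ρ/(1−ρ) ≥ 3/20.
Equivalently ρ ≥ 3/(3+20) = 3/23.

3/23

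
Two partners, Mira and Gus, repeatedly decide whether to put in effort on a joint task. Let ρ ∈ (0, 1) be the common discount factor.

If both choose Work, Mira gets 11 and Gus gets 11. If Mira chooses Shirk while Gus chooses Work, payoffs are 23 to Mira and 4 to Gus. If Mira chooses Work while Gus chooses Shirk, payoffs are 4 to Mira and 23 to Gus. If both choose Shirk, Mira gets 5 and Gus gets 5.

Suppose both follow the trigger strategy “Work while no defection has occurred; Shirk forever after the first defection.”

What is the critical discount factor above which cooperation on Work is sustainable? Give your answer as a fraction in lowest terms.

One-period gain from deviating is 23 − 11 = 12. The loss is 11 − 5 = 6 in every subsequent period, with present value 6·ρ/(1−ρ).
Deviation is unprofitable when 6·ρ/(1−ρ) ≥ 12, i.e. ρ/(1−ρ) ≥ 2.
Equivalently ρ ≥ 12/(12+6) = 2/3.

2/3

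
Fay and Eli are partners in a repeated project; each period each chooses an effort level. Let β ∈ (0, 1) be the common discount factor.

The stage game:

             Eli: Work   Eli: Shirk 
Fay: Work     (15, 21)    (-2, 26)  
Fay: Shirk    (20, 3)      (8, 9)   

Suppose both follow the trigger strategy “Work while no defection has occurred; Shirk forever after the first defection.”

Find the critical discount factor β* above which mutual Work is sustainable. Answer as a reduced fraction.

5/12

Fay: cooperation gives 15 each period; deviation gives 20 once then 8 forever.
  15/(1−β) ≥ 20 + 8β/(1−β) ⇒ β ≥ 5/12.
Eli: cooperation gives 21 each period; deviation gives 26 once then 9 forever.
  β ≥ 5/17.
Both must hold, so the binding constraint is Fay's: β ≥ 5/12.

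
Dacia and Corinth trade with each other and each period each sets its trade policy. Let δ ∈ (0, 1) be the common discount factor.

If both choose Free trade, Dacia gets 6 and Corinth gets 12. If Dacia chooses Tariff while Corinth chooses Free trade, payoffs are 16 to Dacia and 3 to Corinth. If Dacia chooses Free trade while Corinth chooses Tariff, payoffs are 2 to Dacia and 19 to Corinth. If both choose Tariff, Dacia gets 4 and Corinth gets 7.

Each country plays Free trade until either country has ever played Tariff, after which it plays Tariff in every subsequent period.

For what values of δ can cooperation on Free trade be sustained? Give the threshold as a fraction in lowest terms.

For Dacia: deviation gain 16−6 = 10, per-period punishment loss 6−4 = 2. IC gives δ ≥ 10/12 = 5/6.
For Corinth: gain 7, loss 5 per period, so δ ≥ 7/12.
The tighter constraint is Dacia's, so cooperation needs δ ≥ 5/6.

5/6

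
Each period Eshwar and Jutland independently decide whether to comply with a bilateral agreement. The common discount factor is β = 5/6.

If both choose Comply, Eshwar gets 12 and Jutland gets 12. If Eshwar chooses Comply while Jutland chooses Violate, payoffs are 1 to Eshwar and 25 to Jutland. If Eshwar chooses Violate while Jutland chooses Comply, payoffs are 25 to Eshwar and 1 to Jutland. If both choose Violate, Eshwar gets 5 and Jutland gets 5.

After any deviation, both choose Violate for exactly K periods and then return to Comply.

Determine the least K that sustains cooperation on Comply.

3

No profitable deviation requires (12−5)(β+…+β^K) ≥ 25−12, i.e. β+…+β^K ≥ 13/7 ≈ 1.8571.
With β = 5/6, the partial sums are K=1: 0.8333, K=2: 1.5278, K=3: 2.1065.
K = 3 is the first length at which the sum reaches 1.8571.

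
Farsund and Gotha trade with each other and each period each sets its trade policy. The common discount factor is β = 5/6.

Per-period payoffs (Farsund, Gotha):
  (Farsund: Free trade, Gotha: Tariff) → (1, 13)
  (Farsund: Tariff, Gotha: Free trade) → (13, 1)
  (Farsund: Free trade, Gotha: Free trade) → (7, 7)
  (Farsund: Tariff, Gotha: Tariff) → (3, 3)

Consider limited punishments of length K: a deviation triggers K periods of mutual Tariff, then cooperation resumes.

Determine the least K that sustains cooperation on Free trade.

2

No profitable deviation requires (7−3)(β+…+β^K) ≥ 13−7, i.e. β+…+β^K ≥ 3/2 ≈ 1.5000.
With β = 5/6, the partial sums are K=1: 0.8333, K=2: 1.5278.
K = 2 is the first length at which the sum reaches 1.5000.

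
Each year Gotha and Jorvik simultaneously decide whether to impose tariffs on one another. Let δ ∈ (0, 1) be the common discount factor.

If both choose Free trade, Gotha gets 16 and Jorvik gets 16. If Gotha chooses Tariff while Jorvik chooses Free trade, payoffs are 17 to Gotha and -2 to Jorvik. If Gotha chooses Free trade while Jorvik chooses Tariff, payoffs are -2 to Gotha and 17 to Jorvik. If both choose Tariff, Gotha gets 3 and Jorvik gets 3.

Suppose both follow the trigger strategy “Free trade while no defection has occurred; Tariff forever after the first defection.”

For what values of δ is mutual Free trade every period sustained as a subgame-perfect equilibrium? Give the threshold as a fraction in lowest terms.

1/14

16/(1−δ) ≥ 17 + 3δ/(1−δ)
16 ≥ 17 − 14δ
δ ≥ 1/14.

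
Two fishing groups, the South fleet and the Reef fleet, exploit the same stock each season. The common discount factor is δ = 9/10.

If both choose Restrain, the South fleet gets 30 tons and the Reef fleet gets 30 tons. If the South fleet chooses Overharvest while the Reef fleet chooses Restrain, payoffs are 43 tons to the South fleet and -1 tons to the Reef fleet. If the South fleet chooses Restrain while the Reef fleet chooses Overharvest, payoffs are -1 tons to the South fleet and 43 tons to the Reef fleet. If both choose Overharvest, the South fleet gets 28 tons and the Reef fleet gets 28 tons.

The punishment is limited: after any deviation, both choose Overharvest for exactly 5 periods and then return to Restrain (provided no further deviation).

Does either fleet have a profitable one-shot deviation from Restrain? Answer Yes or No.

Comparing payoff streams over the 6 periods until play realigns: cooperate → 30(1+δ+…+δ^5); deviate → 43 + 28(δ+…+δ^5).
Cooperation is sustained iff (30−28)(δ+…+δ^5) ≥ 43−30.
δ+…+δ^5 = 9/10·(1−(9/10)^5)/(1−9/10) = 3.6856, and (43−30)/(30−28) = 6.5000.
3.6856 < 6.5000, so cooperation is not sustainable.

Yes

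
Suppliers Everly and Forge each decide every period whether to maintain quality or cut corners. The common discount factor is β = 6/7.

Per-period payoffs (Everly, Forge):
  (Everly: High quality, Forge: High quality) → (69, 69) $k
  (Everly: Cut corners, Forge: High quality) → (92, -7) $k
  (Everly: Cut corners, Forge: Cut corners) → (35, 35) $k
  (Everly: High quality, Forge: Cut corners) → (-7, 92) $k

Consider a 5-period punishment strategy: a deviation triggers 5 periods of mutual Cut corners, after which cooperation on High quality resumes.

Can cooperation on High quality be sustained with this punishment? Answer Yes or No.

A one-shot deviation gives 92 now, then 35 for 5 periods, then back to 69.
Gain from deviating: (92−69) today; loss: (69−35) in each of the next 5 periods.
No-deviation condition: (69−35)(β+…+β^5) ≥ 92−69, i.e. β+…+β^5 ≥ 23/34.
At β = 6/7: β+…+β^5 = 3.2240 ≥ 0.6765.
So cooperation is sustainable.

Yes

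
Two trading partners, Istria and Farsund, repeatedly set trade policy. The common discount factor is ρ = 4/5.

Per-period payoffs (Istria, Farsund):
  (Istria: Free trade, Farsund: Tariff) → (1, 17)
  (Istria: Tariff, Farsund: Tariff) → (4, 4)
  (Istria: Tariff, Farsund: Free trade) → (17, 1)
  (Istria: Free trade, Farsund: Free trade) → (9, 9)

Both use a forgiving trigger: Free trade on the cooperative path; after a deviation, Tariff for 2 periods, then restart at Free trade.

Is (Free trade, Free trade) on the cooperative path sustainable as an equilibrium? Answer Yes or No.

No

A one-shot deviation gives 17 now, then 4 for 2 periods, then back to 9.
Gain from deviating: (17−9) today; loss: (9−4) in each of the next 2 periods.
No-deviation condition: (9−4)(ρ+…+ρ^2) ≥ 17−9, i.e. ρ+…+ρ^2 ≥ 8/5.
At ρ = 4/5: ρ+…+ρ^2 = 1.4400 < 1.6000.
So cooperation is not sustainable.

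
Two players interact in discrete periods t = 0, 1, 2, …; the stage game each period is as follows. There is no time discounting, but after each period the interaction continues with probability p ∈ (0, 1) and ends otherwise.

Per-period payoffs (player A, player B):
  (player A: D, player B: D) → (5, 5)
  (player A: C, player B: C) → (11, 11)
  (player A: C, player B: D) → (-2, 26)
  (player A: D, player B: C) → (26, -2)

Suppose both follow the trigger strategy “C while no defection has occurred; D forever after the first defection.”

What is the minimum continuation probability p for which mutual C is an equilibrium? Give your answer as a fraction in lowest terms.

5/7

Expected cooperation value is 11 + p·11 + p²·11 + … = 11/(1−p); deviation gives 26 + p·5/(1−p).
11 ≥ 26(1−p) + 5p ⇒ 21p ≥ 15 ⇒ p ≥ 15/21 = 5/7.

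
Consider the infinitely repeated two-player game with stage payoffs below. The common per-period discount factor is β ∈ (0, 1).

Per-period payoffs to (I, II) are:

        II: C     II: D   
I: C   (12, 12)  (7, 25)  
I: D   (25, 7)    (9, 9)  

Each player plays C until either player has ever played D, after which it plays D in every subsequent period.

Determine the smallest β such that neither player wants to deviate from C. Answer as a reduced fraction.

Under grim trigger the critical discount factor is (T−C)/(T−P) with T = 25, C = 12, P = 9.
β* = (25−12)/(25−9) = 13/16.

13/16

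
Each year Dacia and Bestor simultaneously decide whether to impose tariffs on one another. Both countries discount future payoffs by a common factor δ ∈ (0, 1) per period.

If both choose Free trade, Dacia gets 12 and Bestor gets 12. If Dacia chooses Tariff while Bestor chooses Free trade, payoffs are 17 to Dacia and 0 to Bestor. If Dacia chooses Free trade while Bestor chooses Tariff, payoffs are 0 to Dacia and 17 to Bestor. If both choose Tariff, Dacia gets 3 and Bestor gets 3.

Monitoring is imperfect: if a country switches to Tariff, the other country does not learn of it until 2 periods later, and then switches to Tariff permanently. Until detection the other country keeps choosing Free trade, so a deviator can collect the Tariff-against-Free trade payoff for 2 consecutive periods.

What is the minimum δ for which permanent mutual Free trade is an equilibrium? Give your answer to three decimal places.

0.598

The best deviation is to choose Tariff for all 2 undetected periods, earning 17 each, then 3 forever once detected.
Deviation value: 17(1−δ^2)/(1−δ) + 3δ^2/(1−δ); cooperation value: 12/(1−δ).
IC: 12 ≥ 17(1−δ^2) + 3δ^2 = 17 − 14δ^2.
So δ^2 ≥ 5/14, giving δ ≥ (5/14)^(1/2) ≈ 0.598.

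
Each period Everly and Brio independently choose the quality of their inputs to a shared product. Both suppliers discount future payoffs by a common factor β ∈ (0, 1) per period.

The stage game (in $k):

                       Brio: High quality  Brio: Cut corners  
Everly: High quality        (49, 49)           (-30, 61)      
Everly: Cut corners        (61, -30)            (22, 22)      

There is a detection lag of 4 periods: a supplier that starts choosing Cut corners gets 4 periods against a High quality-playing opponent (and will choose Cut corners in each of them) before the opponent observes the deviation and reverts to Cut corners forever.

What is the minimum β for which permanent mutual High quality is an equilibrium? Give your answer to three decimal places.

0.745

Deviating for the 4 undetected periods gains 61−49 = 12 per period over cooperation, then loses 49−22 = 27 per period forever once punishment starts.
Gain: 12(1 + β + … + β^3); loss: 27·β^4/(1−β).
No profitable deviation ⇔ 12(1−β^4) ≤ 27·β^4, i.e. β^4 ≥ 12/(12+27) = 4/13.
Hence β ≥ (4/13)^(1/4) ≈ 0.745.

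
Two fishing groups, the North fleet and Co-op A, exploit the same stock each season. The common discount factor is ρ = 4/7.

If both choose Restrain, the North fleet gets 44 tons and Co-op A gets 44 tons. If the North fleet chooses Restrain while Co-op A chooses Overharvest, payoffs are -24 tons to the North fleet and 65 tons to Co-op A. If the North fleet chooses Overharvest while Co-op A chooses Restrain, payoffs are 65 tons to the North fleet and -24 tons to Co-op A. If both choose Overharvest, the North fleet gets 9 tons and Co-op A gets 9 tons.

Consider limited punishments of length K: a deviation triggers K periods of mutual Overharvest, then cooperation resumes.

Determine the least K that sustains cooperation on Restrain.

2

IC: ρ(1−ρ^K)/(1−ρ) ≥ (65−44)/(44−9) = 3/5.
With ρ = 4/7: need 1 − ρ^K ≥ 3/5·(1−4/7)/(4/7), i.e. ρ^K ≤ 0.5500.
Since (4/7)^1 = 0.5714 and (4/7)^2 = 0.3265, the smallest such K is 2.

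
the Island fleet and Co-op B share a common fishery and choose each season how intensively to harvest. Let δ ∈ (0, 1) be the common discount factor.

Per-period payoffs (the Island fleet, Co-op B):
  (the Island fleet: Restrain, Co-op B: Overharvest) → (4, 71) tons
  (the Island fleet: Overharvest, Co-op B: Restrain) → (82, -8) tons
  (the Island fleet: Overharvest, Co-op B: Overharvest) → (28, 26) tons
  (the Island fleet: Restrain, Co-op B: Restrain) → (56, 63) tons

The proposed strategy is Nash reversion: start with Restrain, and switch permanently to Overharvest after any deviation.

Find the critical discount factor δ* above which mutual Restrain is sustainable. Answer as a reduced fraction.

For the Island fleet: deviation gain 82−56 = 26, per-period punishment loss 56−28 = 28. IC gives δ ≥ 26/54 = 13/27.
For Co-op B: gain 8, loss 37 per period, so δ ≥ 8/45.
The tighter constraint is the Island fleet's, so cooperation needs δ ≥ 13/27.

13/27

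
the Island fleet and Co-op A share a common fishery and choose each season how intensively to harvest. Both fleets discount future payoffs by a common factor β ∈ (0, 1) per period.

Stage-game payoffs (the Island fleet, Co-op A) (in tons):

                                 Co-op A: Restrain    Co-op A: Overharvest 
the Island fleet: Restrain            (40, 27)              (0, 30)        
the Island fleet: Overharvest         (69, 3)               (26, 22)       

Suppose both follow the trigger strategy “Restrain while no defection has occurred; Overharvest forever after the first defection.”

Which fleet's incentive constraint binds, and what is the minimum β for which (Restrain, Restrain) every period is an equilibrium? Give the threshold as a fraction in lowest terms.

the Island fleet's threshold: (69−40)/(69−26) = 29/43.
Co-op A's threshold: (30−27)/(30−22) = 3/8.
29/43 > 3/8, so the Island fleet binds and β* = 29/43.

the Island fleet; β ≥ 29/43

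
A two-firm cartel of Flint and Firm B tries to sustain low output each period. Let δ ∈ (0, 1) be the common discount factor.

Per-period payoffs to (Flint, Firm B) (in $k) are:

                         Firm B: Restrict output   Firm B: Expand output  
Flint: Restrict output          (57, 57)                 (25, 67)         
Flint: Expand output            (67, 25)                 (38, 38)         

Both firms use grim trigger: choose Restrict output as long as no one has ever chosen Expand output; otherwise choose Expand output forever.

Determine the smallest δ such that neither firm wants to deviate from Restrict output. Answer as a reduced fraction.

Under grim trigger the critical discount factor is (T−C)/(T−P) with T = 67, C = 57, P = 38.
δ* = (67−57)/(67−38) = 10/29.

10/29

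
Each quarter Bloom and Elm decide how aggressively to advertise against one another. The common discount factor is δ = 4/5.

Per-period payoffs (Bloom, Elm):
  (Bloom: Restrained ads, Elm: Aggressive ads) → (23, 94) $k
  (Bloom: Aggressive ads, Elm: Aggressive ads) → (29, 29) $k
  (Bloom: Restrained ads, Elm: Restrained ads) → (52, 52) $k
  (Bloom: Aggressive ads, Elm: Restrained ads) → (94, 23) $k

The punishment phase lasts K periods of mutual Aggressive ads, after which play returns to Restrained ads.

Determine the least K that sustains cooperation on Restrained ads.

No profitable deviation requires (52−29)(δ+…+δ^K) ≥ 94−52, i.e. δ+…+δ^K ≥ 42/23 ≈ 1.8261.
With δ = 4/5, the partial sums are K=1: 0.8000, K=2: 1.4400, K=3: 1.9520.
K = 3 is the first length at which the sum reaches 1.8261.

3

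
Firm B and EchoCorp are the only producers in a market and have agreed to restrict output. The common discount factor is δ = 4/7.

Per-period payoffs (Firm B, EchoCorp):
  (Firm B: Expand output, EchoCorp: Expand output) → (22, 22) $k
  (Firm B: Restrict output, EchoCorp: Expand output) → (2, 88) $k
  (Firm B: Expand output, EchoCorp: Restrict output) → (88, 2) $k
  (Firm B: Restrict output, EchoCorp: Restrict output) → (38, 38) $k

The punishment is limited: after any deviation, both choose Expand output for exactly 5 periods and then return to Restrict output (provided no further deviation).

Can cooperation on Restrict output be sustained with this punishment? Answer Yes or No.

IC: δ+…+δ^5 ≥ (88−38)/(38−22) = 25/8.
At δ = 4/7: partial sum = 1.2521 < 3.1250. Cooperation not sustainable.

No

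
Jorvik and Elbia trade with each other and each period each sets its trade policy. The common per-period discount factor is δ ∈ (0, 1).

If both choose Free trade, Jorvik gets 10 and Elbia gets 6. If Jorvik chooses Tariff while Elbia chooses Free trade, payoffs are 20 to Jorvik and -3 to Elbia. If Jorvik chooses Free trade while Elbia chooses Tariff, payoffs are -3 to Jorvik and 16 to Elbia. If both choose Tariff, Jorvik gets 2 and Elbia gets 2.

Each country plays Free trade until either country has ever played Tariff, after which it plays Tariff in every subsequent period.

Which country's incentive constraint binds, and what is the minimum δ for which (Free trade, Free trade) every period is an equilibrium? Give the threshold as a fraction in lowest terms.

Elbia; δ ≥ 5/7

Jorvik's threshold: (20−10)/(20−2) = 5/9.
Elbia's threshold: (16−6)/(16−2) = 5/7.
5/9 < 5/7, so Elbia binds and δ* = 5/7.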